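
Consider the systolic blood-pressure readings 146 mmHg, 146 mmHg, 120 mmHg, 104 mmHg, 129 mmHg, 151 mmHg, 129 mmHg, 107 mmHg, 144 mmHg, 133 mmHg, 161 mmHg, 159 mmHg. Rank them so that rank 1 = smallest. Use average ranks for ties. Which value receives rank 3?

Sorted (ascending): 104, 107, 120, 129, 129, 133, 144, 146, 146, 151, 159, 161
The 2 values of 129 occupy positions 4–5 → average rank (4+5)/2 = 4.5.
The 2 values of 146 occupy positions 8–9 → average rank (8+9)/2 = 8.5.
Rank 3 → value 120.

120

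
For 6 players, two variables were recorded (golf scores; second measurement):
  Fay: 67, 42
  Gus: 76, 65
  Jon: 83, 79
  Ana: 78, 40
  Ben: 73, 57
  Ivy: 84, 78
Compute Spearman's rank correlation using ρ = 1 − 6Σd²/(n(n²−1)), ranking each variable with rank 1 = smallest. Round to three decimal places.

Ranks of variable 1: 1, 3, 5, 4, 2, 6
Ranks of variable 2: 2, 4, 6, 1, 3, 5
d = r₁ − r₂: -1, -1, -1, 3, -1, 1
d²: 1, 1, 1, 9, 1, 1; Σd² = 14
ρ = 1 − 6·14/(6·35) = 1 − 84/210 = 0.600

0.600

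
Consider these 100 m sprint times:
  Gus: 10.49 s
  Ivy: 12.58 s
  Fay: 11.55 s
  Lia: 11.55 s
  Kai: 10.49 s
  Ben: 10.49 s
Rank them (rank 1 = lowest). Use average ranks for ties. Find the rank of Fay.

4.5

Sorted (ascending): 10.49, 10.49, 10.49, 11.55, 11.55, 12.58
The 3 values of 10.49 occupy positions 1–3 → average rank 2.
The 2 values of 11.55 occupy positions 4–5 → average rank (4+5)/2 = 4.5.
Fay has value 11.55 s → rank 4.5.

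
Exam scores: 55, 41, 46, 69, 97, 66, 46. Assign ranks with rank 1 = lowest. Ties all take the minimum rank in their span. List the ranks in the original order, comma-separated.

Sorted (ascending): 41, 46, 46, 55, 66, 69, 97
The 2 values of 46 occupy positions 2–3 → each gets rank 2.

4, 1, 2, 6, 7, 5, 2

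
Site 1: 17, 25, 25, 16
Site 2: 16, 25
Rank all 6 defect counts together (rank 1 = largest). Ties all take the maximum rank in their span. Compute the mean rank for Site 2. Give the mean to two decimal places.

Sorted (descending): 25, 25, 25, 17, 16, 16
The 3 values of 25 occupy positions 1–3 → each gets rank 3.
The 2 values of 16 occupy positions 5–6 → each gets rank 6.
Site 2 values → pooled ranks: 16→6, 25→3
Mean rank = (6 + 3) / 2 = 4.50

4.50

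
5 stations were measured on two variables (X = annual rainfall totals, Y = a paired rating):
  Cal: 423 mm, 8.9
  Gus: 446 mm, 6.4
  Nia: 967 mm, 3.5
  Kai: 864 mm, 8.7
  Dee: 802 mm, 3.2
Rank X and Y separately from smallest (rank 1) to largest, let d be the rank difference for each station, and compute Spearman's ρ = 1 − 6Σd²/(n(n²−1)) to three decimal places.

-0.500

Ranks of variable 1: 1, 2, 5, 4, 3
Ranks of variable 2: 5, 3, 2, 4, 1
d = r₁ − r₂: -4, -1, 3, 0, 2
d²: 16, 1, 9, 0, 4; Σd² = 30
ρ = 1 − 6·30/(5·24) = 1 − 180/120 = -0.500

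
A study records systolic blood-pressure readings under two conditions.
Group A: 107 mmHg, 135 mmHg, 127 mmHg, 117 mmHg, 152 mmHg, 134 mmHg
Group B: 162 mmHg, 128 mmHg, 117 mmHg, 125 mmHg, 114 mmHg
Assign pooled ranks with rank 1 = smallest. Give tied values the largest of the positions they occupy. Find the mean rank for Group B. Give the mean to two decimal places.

Sorted (ascending): 107, 114, 117, 117, 125, 127, 128, 134, 135, 152, 162
The 2 values of 117 occupy positions 3–4 → each gets rank 4.
Group B values → pooled ranks: 162→11, 128→7, 117→4, 125→5, 114→2
Mean rank = (11 + 7 + 4 + 5 + 2) / 5 = 5.80

5.80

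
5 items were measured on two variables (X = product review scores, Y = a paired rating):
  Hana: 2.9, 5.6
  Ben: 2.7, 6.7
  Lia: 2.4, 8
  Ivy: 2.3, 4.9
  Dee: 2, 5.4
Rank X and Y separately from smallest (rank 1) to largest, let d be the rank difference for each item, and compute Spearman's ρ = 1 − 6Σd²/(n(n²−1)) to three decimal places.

Ranks of variable 1: 5, 4, 3, 2, 1
Ranks of variable 2: 3, 4, 5, 1, 2
d = r₁ − r₂: 2, 0, -2, 1, -1
d²: 4, 0, 4, 1, 1; Σd² = 10
ρ = 1 − 6·10/(5·24) = 1 − 60/120 = 0.500

0.500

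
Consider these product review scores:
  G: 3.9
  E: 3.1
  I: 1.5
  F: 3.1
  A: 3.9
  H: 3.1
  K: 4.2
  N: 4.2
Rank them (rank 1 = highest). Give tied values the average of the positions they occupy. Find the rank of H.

6

Sorted (descending): 4.2, 4.2, 3.9, 3.9, 3.1, 3.1, 3.1, 1.5
The 2 values of 4.2 occupy positions 1–2 → average rank (1+2)/2 = 1.5.
The 2 values of 3.9 occupy positions 3–4 → average rank (3+4)/2 = 3.5.
The 3 values of 3.1 occupy positions 5–7 → average rank 6.
H has value 3.1 → rank 6.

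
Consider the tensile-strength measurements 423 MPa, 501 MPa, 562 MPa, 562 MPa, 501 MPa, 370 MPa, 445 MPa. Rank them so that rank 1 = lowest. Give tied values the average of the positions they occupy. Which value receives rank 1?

Sorted (ascending): 370, 423, 445, 501, 501, 562, 562
The 2 values of 501 occupy positions 4–5 → average rank (4+5)/2 = 4.5.
The 2 values of 562 occupy positions 6–7 → average rank (6+7)/2 = 6.5.
Rank 1 → value 370.

370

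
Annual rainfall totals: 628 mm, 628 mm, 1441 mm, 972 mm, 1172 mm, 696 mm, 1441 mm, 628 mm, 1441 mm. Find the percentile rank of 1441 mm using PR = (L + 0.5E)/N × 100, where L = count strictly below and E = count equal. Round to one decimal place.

83.3

N = 9.
Strictly below 1441: 6. Equal to 1441: 3.
PR = (6 + 0.5·3)/9 × 100 = 83.3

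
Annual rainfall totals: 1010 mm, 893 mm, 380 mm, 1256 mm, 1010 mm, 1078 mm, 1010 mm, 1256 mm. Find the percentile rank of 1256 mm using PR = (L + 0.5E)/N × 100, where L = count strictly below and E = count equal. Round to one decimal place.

87.5

N = 8.
Strictly below 1256: 6. Equal to 1256: 2.
PR = (6 + 0.5·2)/8 × 100 = 87.5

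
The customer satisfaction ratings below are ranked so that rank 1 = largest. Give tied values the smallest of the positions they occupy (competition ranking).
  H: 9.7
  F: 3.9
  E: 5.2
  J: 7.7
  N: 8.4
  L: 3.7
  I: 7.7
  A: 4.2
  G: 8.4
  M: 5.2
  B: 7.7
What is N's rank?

Sorted (descending): 9.7, 8.4, 8.4, 7.7, 7.7, 7.7, 5.2, 5.2, 4.2, 3.9, 3.7
The 2 values of 8.4 occupy positions 2–3 → each gets rank 2.
The 3 values of 7.7 occupy positions 4–6 → each gets rank 4.
The 2 values of 5.2 occupy positions 7–8 → each gets rank 7.
N has value 8.4 → rank 2.

2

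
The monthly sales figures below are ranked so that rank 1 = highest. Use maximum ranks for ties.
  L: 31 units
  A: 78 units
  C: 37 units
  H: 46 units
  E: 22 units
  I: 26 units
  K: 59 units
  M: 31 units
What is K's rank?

Sorted (descending): 78, 59, 46, 37, 31, 31, 26, 22
The 2 values of 31 occupy positions 5–6 → each gets rank 6.
K has value 59 units → rank 2.

2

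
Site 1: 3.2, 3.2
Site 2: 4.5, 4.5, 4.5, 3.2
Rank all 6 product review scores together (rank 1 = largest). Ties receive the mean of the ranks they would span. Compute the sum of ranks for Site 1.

Sorted (descending): 4.5, 4.5, 4.5, 3.2, 3.2, 3.2
The 3 values of 4.5 occupy positions 1–3 → average rank 2.
The 3 values of 3.2 occupy positions 4–6 → average rank 5.
Site 1 values → pooled ranks: 3.2→5, 3.2→5
Rank sum = 5 + 5 = 10

10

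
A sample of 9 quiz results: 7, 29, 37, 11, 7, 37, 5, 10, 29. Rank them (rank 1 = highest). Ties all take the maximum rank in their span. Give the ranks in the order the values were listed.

8, 4, 2, 5, 8, 2, 9, 6, 4

Sorted (descending): 37, 37, 29, 29, 11, 10, 7, 7, 5
The 2 values of 37 occupy positions 1–2 → each gets rank 2.
The 2 values of 29 occupy positions 3–4 → each gets rank 4.
The 2 values of 7 occupy positions 7–8 → each gets rank 8.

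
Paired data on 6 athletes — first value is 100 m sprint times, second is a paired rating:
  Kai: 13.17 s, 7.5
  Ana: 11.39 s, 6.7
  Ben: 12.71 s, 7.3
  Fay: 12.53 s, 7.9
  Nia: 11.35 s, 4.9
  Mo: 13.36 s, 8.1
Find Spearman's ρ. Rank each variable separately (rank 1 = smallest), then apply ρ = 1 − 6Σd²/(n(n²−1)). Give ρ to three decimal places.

0.829

Ranks of variable 1: 5, 2, 4, 3, 1, 6
Ranks of variable 2: 4, 2, 3, 5, 1, 6
d = r₁ − r₂: 1, 0, 1, -2, 0, 0
d²: 1, 0, 1, 4, 0, 0; Σd² = 6
ρ = 1 − 6·6/(6·35) = 1 − 36/210 = 0.829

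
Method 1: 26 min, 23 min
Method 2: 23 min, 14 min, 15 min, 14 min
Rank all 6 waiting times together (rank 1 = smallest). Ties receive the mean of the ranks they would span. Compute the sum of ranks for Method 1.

10.5

Sorted (ascending): 14, 14, 15, 23, 23, 26
The 2 values of 14 occupy positions 1–2 → average rank (1+2)/2 = 1.5.
The 2 values of 23 occupy positions 4–5 → average rank (4+5)/2 = 4.5.
Method 1 values → pooled ranks: 26→6, 23→4.5
Rank sum = 6 + 4.5 = 10.5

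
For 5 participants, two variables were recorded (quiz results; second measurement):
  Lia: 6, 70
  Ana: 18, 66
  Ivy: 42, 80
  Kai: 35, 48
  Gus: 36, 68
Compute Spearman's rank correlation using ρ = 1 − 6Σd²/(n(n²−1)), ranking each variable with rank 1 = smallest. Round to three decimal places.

0.300

Ranks of variable 1: 1, 2, 5, 3, 4
Ranks of variable 2: 4, 2, 5, 1, 3
d = r₁ − r₂: -3, 0, 0, 2, 1
d²: 9, 0, 0, 4, 1; Σd² = 14
ρ = 1 − 6·14/(5·24) = 1 − 84/120 = 0.300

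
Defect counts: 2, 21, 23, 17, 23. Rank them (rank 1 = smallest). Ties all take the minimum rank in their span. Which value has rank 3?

Sorted (ascending): 2, 17, 21, 23, 23
The 2 values of 23 occupy positions 4–5 → each gets rank 4.
Rank 3 → value 21.

21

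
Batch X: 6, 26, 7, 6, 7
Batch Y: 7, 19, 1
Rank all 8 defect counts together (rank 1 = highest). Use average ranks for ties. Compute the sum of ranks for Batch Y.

Sorted (descending): 26, 19, 7, 7, 7, 6, 6, 1
The 3 values of 7 occupy positions 3–5 → average rank 4.
The 2 values of 6 occupy positions 6–7 → average rank (6+7)/2 = 6.5.
Batch Y values → pooled ranks: 7→4, 19→2, 1→8
Rank sum = 4 + 2 + 8 = 14

14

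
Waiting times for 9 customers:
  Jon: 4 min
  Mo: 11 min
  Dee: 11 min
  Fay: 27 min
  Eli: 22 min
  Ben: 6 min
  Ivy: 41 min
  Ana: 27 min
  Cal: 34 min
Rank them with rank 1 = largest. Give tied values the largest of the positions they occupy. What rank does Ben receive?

8

Sorted (descending): 41, 34, 27, 27, 22, 11, 11, 6, 4
The 2 values of 27 occupy positions 3–4 → each gets rank 4.
The 2 values of 11 occupy positions 6–7 → each gets rank 7.
Ben has value 6 min → rank 8.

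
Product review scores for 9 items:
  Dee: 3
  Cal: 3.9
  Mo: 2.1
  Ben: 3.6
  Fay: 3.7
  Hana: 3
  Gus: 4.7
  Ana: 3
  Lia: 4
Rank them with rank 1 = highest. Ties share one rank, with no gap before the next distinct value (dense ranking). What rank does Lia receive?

Sorted (descending): 4.7, 4, 3.9, 3.7, 3.6, 3, 3, 3, 2.1
The 3 values of 3 share dense rank 6.
Remaining distinct values take the next consecutive integers.
Lia has value 4 → rank 2.

2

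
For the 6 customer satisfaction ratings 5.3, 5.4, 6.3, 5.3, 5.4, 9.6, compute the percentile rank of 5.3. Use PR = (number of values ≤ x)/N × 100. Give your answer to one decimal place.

33.3

N = 6.
Strictly below 5.3: 0. Equal to 5.3: 2.
PR = 2/6 × 100 = 33.3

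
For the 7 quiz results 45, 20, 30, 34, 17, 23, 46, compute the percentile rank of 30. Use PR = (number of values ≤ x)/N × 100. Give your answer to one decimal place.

N = 7.
Strictly below 30: 3. Equal to 30: 1.
PR = 4/7 × 100 = 57.1

57.1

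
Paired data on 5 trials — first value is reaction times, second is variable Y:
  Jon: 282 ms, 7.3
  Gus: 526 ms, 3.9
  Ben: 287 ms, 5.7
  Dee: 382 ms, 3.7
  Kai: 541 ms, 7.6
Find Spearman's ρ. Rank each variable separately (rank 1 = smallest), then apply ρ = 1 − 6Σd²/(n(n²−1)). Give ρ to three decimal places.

Ranks of variable 1: 1, 4, 2, 3, 5
Ranks of variable 2: 4, 2, 3, 1, 5
d = r₁ − r₂: -3, 2, -1, 2, 0
d²: 9, 4, 1, 4, 0; Σd² = 18
ρ = 1 − 6·18/(5·24) = 1 − 108/120 = 0.100

0.100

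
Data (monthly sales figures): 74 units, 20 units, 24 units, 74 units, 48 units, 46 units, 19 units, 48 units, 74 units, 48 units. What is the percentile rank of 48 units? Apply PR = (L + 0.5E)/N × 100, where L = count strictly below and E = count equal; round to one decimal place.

N = 10.
Strictly below 48: 4. Equal to 48: 3.
PR = (4 + 0.5·3)/10 × 100 = 55.0

55.0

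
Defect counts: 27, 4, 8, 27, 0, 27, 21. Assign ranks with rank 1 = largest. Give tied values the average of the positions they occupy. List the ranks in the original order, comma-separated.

2, 6, 5, 2, 7, 2, 4

Sorted (descending): 27, 27, 27, 21, 8, 4, 0
The 3 values of 27 occupy positions 1–3 → average rank 2.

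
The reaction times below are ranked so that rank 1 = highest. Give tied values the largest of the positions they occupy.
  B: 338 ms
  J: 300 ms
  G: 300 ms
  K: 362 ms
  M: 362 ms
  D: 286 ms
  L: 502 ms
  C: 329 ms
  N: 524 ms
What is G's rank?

8

Sorted (descending): 524, 502, 362, 362, 338, 329, 300, 300, 286
The 2 values of 362 occupy positions 3–4 → each gets rank 4.
The 2 values of 300 occupy positions 7–8 → each gets rank 8.
G has value 300 ms → rank 8.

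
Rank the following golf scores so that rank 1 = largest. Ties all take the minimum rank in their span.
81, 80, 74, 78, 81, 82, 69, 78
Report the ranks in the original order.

2, 4, 7, 5, 2, 1, 8, 5

Sorted (descending): 82, 81, 81, 80, 78, 78, 74, 69
The 2 values of 81 occupy positions 2–3 → each gets rank 2.
The 2 values of 78 occupy positions 5–6 → each gets rank 5.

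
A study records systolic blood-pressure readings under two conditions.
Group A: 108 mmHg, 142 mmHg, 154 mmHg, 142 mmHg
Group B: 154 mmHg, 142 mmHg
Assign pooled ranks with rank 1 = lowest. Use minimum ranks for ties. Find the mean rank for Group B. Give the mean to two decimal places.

3.50

Sorted (ascending): 108, 142, 142, 142, 154, 154
The 3 values of 142 occupy positions 2–4 → each gets rank 2.
The 2 values of 154 occupy positions 5–6 → each gets rank 5.
Group B values → pooled ranks: 154→5, 142→2
Mean rank = (5 + 2) / 2 = 3.50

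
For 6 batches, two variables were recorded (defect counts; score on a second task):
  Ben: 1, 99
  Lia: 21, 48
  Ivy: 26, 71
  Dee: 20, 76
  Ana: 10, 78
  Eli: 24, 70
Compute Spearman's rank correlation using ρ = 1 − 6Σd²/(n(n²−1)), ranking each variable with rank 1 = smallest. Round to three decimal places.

Ranks of variable 1: 1, 4, 6, 3, 2, 5
Ranks of variable 2: 6, 1, 3, 4, 5, 2
d = r₁ − r₂: -5, 3, 3, -1, -3, 3
d²: 25, 9, 9, 1, 9, 9; Σd² = 62
ρ = 1 − 6·62/(6·35) = 1 − 372/210 = -0.771

-0.771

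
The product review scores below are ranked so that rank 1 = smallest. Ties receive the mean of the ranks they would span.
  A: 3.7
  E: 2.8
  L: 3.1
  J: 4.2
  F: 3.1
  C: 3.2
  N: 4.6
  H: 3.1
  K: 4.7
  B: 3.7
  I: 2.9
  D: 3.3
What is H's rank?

Sorted (ascending): 2.8, 2.9, 3.1, 3.1, 3.1, 3.2, 3.3, 3.7, 3.7, 4.2, 4.6, 4.7
The 3 values of 3.1 occupy positions 3–5 → average rank 4.
The 2 values of 3.7 occupy positions 8–9 → average rank (8+9)/2 = 8.5.
H has value 3.1 → rank 4.

4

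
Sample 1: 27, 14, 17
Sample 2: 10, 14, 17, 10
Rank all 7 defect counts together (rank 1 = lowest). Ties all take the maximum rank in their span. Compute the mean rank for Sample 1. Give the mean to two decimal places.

Sorted (ascending): 10, 10, 14, 14, 17, 17, 27
The 2 values of 10 occupy positions 1–2 → each gets rank 2.
The 2 values of 14 occupy positions 3–4 → each gets rank 4.
The 2 values of 17 occupy positions 5–6 → each gets rank 6.
Sample 1 values → pooled ranks: 27→7, 14→4, 17→6
Mean rank = (7 + 4 + 6) / 3 = 5.67

5.67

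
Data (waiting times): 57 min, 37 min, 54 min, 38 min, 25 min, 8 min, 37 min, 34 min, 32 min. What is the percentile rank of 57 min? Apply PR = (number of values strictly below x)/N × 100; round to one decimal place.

88.9

N = 9.
Strictly below 57: 8. Equal to 57: 1.
PR = 8/9 × 100 = 88.9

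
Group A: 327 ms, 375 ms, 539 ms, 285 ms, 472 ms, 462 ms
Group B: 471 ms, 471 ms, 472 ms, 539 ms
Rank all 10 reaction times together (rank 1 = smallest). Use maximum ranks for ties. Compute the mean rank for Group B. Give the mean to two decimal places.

7.50

Sorted (ascending): 285, 327, 375, 462, 471, 471, 472, 472, 539, 539
The 2 values of 471 occupy positions 5–6 → each gets rank 6.
The 2 values of 472 occupy positions 7–8 → each gets rank 8.
The 2 values of 539 occupy positions 9–10 → each gets rank 10.
Group B values → pooled ranks: 471→6, 471→6, 472→8, 539→10
Mean rank = (6 + 6 + 8 + 10) / 4 = 7.50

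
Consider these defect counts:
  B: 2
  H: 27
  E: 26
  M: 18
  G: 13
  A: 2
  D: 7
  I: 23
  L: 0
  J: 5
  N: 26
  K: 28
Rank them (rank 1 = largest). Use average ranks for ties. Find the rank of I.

Sorted (descending): 28, 27, 26, 26, 23, 18, 13, 7, 5, 2, 2, 0
The 2 values of 26 occupy positions 3–4 → average rank (3+4)/2 = 3.5.
The 2 values of 2 occupy positions 10–11 → average rank (10+11)/2 = 10.5.
I has value 23 → rank 5.

5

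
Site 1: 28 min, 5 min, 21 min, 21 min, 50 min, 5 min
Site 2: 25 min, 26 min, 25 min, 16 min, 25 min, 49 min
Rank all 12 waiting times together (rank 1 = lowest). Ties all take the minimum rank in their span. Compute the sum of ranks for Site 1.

32

Sorted (ascending): 5, 5, 16, 21, 21, 25, 25, 25, 26, 28, 49, 50
The 2 values of 5 occupy positions 1–2 → each gets rank 1.
The 2 values of 21 occupy positions 4–5 → each gets rank 4.
The 3 values of 25 occupy positions 6–8 → each gets rank 6.
Site 1 values → pooled ranks: 28→10, 5→1, 21→4, 21→4, 50→12, 5→1
Rank sum = 10 + 1 + 4 + 4 + 12 + 1 = 32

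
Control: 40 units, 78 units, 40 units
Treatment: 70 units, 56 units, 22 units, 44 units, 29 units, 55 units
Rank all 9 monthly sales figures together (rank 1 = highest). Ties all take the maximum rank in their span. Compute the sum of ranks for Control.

Sorted (descending): 78, 70, 56, 55, 44, 40, 40, 29, 22
The 2 values of 40 occupy positions 6–7 → each gets rank 7.
Control values → pooled ranks: 40→7, 78→1, 40→7
Rank sum = 7 + 1 + 7 = 15

15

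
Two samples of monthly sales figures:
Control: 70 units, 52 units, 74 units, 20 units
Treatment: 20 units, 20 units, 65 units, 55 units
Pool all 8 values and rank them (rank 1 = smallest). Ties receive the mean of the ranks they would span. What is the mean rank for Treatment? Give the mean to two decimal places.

Sorted (ascending): 20, 20, 20, 52, 55, 65, 70, 74
The 3 values of 20 occupy positions 1–3 → average rank 2.
Treatment values → pooled ranks: 20→2, 20→2, 65→6, 55→5
Mean rank = (2 + 2 + 6 + 5) / 4 = 3.75

3.75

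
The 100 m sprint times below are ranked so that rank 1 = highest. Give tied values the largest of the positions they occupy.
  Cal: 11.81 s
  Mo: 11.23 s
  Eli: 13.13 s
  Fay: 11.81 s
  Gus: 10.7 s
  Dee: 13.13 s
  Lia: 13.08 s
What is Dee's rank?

Sorted (descending): 13.13, 13.13, 13.08, 11.81, 11.81, 11.23, 10.7
The 2 values of 13.13 occupy positions 1–2 → each gets rank 2.
The 2 values of 11.81 occupy positions 4–5 → each gets rank 5.
Dee has value 13.13 s → rank 2.

2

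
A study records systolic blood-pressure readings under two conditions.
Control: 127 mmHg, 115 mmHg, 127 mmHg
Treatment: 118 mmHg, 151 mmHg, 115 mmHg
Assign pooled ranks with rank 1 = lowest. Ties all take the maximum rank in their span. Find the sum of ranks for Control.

Sorted (ascending): 115, 115, 118, 127, 127, 151
The 2 values of 115 occupy positions 1–2 → each gets rank 2.
The 2 values of 127 occupy positions 4–5 → each gets rank 5.
Control values → pooled ranks: 127→5, 115→2, 127→5
Rank sum = 5 + 2 + 5 = 12

12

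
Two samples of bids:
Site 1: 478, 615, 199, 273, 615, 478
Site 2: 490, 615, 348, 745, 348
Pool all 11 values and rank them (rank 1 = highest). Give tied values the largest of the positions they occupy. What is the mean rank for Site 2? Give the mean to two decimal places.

5.60

Sorted (descending): 745, 615, 615, 615, 490, 478, 478, 348, 348, 273, 199
The 3 values of 615 occupy positions 2–4 → each gets rank 4.
The 2 values of 478 occupy positions 6–7 → each gets rank 7.
The 2 values of 348 occupy positions 8–9 → each gets rank 9.
Site 2 values → pooled ranks: 490→5, 615→4, 348→9, 745→1, 348→9
Mean rank = (5 + 4 + 9 + 1 + 9) / 5 = 5.60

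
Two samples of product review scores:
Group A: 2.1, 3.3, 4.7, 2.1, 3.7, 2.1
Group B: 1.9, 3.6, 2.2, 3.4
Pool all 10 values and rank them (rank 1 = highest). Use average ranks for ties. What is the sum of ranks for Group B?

23

Sorted (descending): 4.7, 3.7, 3.6, 3.4, 3.3, 2.2, 2.1, 2.1, 2.1, 1.9
The 3 values of 2.1 occupy positions 7–9 → average rank 8.
Group B values → pooled ranks: 1.9→10, 3.6→3, 2.2→6, 3.4→4
Rank sum = 10 + 3 + 6 + 4 = 23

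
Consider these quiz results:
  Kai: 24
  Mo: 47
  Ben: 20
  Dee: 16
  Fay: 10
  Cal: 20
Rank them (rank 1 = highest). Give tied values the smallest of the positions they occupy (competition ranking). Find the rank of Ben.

Sorted (descending): 47, 24, 20, 20, 16, 10
The 2 values of 20 occupy positions 3–4 → each gets rank 3.
Ben has value 20 → rank 3.

3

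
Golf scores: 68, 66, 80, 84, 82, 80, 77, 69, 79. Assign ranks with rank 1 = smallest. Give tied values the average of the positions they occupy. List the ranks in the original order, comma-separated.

Sorted (ascending): 66, 68, 69, 77, 79, 80, 80, 82, 84
The 2 values of 80 occupy positions 6–7 → average rank (6+7)/2 = 6.5.

2, 1, 6.5, 9, 8, 6.5, 4, 3, 5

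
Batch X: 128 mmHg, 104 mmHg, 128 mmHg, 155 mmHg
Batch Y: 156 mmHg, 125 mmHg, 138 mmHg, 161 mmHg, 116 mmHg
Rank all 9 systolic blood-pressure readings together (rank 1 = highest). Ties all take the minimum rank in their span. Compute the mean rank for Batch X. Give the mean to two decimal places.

Sorted (descending): 161, 156, 155, 138, 128, 128, 125, 116, 104
The 2 values of 128 occupy positions 5–6 → each gets rank 5.
Batch X values → pooled ranks: 128→5, 104→9, 128→5, 155→3
Mean rank = (5 + 9 + 5 + 3) / 4 = 5.50

5.50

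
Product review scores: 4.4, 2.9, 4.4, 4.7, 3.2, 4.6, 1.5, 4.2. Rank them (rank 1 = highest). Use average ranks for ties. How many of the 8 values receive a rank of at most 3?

2

Sorted (descending): 4.7, 4.6, 4.4, 4.4, 4.2, 3.2, 2.9, 1.5
The 2 values of 4.4 occupy positions 3–4 → average rank (3+4)/2 = 3.5.
Ranks ≤ 3: {1, 2} → 2 values.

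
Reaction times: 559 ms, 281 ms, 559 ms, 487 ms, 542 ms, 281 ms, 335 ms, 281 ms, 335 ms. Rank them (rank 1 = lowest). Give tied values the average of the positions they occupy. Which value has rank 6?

487

Sorted (ascending): 281, 281, 281, 335, 335, 487, 542, 559, 559
The 3 values of 281 occupy positions 1–3 → average rank 2.
The 2 values of 335 occupy positions 4–5 → average rank (4+5)/2 = 4.5.
The 2 values of 559 occupy positions 8–9 → average rank (8+9)/2 = 8.5.
Rank 6 → value 487.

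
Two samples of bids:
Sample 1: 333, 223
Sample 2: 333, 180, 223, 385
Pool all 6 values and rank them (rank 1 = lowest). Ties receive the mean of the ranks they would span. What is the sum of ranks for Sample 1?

7

Sorted (ascending): 180, 223, 223, 333, 333, 385
The 2 values of 223 occupy positions 2–3 → average rank (2+3)/2 = 2.5.
The 2 values of 333 occupy positions 4–5 → average rank (4+5)/2 = 4.5.
Sample 1 values → pooled ranks: 333→4.5, 223→2.5
Rank sum = 4.5 + 2.5 = 7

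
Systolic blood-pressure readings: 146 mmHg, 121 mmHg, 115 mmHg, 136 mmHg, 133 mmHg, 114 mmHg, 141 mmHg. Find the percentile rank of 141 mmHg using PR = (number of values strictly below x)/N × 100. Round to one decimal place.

N = 7.
Strictly below 141: 5. Equal to 141: 1.
PR = 5/7 × 100 = 71.4

71.4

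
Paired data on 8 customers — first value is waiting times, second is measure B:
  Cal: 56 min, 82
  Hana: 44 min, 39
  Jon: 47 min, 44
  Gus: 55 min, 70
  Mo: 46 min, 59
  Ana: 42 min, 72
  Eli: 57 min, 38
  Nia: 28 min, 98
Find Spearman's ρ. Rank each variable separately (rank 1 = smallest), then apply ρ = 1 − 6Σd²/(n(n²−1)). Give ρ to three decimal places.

-0.429

Ranks of variable 1: 7, 3, 5, 6, 4, 2, 8, 1
Ranks of variable 2: 7, 2, 3, 5, 4, 6, 1, 8
d = r₁ − r₂: 0, 1, 2, 1, 0, -4, 7, -7
d²: 0, 1, 4, 1, 0, 16, 49, 49; Σd² = 120
ρ = 1 − 6·120/(8·63) = 1 − 720/504 = -0.429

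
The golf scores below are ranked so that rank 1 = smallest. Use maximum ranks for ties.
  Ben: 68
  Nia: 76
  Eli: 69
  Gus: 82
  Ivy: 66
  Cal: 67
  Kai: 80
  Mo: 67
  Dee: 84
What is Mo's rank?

Sorted (ascending): 66, 67, 67, 68, 69, 76, 80, 82, 84
The 2 values of 67 occupy positions 2–3 → each gets rank 3.
Mo has value 67 → rank 3.

3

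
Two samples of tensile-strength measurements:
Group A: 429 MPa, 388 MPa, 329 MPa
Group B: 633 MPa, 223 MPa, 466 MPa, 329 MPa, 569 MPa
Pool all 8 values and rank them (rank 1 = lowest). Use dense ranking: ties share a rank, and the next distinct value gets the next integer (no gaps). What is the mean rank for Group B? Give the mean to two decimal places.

4.20

Sorted (ascending): 223, 329, 329, 388, 429, 466, 569, 633
The 2 values of 329 share dense rank 2.
Remaining distinct values take the next consecutive integers.
Group B values → pooled ranks: 633→7, 223→1, 466→5, 329→2, 569→6
Mean rank = (7 + 1 + 5 + 2 + 6) / 5 = 4.20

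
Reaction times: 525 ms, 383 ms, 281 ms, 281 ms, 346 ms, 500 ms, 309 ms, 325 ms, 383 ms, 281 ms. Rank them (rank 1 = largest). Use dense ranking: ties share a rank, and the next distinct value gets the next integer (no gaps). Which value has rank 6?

309

Sorted (descending): 525, 500, 383, 383, 346, 325, 309, 281, 281, 281
The 2 values of 383 share dense rank 3.
The 3 values of 281 share dense rank 7.
Remaining distinct values take the next consecutive integers.
Rank 6 → value 309.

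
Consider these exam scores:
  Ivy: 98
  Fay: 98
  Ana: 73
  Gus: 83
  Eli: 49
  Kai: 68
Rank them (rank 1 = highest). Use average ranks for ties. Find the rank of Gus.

3

Sorted (descending): 98, 98, 83, 73, 68, 49
The 2 values of 98 occupy positions 1–2 → average rank (1+2)/2 = 1.5.
Gus has value 83 → rank 3.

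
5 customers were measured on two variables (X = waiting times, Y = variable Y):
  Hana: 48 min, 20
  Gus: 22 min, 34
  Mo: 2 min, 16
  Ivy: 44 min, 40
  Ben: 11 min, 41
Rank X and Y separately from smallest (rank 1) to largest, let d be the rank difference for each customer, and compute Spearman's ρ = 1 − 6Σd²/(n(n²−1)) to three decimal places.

0.100

Ranks of variable 1: 5, 3, 1, 4, 2
Ranks of variable 2: 2, 3, 1, 4, 5
d = r₁ − r₂: 3, 0, 0, 0, -3
d²: 9, 0, 0, 0, 9; Σd² = 18
ρ = 1 − 6·18/(5·24) = 1 − 108/120 = 0.100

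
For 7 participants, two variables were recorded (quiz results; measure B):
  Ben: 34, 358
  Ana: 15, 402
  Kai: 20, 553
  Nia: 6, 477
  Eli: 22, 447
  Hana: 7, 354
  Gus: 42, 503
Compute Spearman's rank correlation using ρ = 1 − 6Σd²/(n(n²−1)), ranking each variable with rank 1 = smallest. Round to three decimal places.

0.214

Ranks of variable 1: 6, 3, 4, 1, 5, 2, 7
Ranks of variable 2: 2, 3, 7, 5, 4, 1, 6
d = r₁ − r₂: 4, 0, -3, -4, 1, 1, 1
d²: 16, 0, 9, 16, 1, 1, 1; Σd² = 44
ρ = 1 − 6·44/(7·48) = 1 − 264/336 = 0.214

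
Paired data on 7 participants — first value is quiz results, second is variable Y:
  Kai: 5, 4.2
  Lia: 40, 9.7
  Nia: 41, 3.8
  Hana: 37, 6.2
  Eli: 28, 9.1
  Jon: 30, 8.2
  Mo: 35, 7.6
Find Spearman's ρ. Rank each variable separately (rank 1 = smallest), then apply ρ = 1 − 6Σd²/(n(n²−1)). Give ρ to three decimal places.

-0.107

Ranks of variable 1: 1, 6, 7, 5, 2, 3, 4
Ranks of variable 2: 2, 7, 1, 3, 6, 5, 4
d = r₁ − r₂: -1, -1, 6, 2, -4, -2, 0
d²: 1, 1, 36, 4, 16, 4, 0; Σd² = 62
ρ = 1 − 6·62/(7·48) = 1 − 372/336 = -0.107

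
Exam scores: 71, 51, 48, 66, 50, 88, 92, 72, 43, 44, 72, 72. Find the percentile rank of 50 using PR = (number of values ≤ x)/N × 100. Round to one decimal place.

N = 12.
Strictly below 50: 3. Equal to 50: 1.
PR = 4/12 × 100 = 33.3

33.3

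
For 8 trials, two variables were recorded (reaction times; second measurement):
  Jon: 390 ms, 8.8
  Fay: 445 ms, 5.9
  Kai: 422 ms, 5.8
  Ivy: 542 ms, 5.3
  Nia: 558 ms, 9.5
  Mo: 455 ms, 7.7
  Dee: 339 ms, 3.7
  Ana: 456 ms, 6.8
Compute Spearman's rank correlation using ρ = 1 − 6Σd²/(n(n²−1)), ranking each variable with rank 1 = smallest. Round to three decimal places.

0.381

Ranks of variable 1: 2, 4, 3, 7, 8, 5, 1, 6
Ranks of variable 2: 7, 4, 3, 2, 8, 6, 1, 5
d = r₁ − r₂: -5, 0, 0, 5, 0, -1, 0, 1
d²: 25, 0, 0, 25, 0, 1, 0, 1; Σd² = 52
ρ = 1 − 6·52/(8·63) = 1 − 312/504 = 0.381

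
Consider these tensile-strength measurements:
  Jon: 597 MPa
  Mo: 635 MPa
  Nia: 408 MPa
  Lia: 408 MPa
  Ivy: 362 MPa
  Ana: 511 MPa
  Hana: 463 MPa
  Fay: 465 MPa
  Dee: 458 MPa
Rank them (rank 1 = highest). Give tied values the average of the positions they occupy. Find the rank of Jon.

Sorted (descending): 635, 597, 511, 465, 463, 458, 408, 408, 362
The 2 values of 408 occupy positions 7–8 → average rank (7+8)/2 = 7.5.
Jon has value 597 MPa → rank 2.

2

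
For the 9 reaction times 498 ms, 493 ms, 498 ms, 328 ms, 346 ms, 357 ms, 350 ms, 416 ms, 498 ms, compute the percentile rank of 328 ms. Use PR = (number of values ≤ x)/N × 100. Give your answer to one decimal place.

11.1

N = 9.
Strictly below 328: 0. Equal to 328: 1.
PR = 1/9 × 100 = 11.1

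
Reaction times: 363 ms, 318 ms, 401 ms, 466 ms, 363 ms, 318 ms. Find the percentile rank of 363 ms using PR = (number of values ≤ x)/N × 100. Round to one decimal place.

66.7

N = 6.
Strictly below 363: 2. Equal to 363: 2.
PR = 4/6 × 100 = 66.7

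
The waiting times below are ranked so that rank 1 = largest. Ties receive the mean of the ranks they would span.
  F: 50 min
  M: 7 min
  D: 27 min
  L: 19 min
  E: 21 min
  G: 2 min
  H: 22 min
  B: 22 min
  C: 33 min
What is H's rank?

4.5

Sorted (descending): 50, 33, 27, 22, 22, 21, 19, 7, 2
The 2 values of 22 occupy positions 4–5 → average rank (4+5)/2 = 4.5.
H has value 22 min → rank 4.5.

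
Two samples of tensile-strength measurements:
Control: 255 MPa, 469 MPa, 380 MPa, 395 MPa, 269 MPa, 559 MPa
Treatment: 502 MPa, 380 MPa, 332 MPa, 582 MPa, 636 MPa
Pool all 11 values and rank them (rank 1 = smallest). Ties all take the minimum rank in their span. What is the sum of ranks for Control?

29

Sorted (ascending): 255, 269, 332, 380, 380, 395, 469, 502, 559, 582, 636
The 2 values of 380 occupy positions 4–5 → each gets rank 4.
Control values → pooled ranks: 255→1, 469→7, 380→4, 395→6, 269→2, 559→9
Rank sum = 1 + 7 + 4 + 6 + 2 + 9 = 29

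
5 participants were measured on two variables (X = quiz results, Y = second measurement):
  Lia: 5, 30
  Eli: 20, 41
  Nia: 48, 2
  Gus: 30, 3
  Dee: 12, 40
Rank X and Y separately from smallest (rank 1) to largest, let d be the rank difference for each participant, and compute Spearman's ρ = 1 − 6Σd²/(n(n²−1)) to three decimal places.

Ranks of variable 1: 1, 3, 5, 4, 2
Ranks of variable 2: 3, 5, 1, 2, 4
d = r₁ − r₂: -2, -2, 4, 2, -2
d²: 4, 4, 16, 4, 4; Σd² = 32
ρ = 1 − 6·32/(5·24) = 1 − 192/120 = -0.600

-0.600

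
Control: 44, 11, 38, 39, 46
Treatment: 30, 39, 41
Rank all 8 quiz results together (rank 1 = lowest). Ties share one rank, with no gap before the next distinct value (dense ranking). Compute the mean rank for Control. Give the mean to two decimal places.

4.20

Sorted (ascending): 11, 30, 38, 39, 39, 41, 44, 46
The 2 values of 39 share dense rank 4.
Remaining distinct values take the next consecutive integers.
Control values → pooled ranks: 44→6, 11→1, 38→3, 39→4, 46→7
Mean rank = (6 + 1 + 3 + 4 + 7) / 5 = 4.20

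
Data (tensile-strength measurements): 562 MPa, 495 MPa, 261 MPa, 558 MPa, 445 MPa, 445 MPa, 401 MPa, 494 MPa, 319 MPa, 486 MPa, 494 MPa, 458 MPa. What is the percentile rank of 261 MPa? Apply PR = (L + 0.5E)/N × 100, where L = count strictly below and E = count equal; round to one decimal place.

N = 12.
Strictly below 261: 0. Equal to 261: 1.
PR = (0 + 0.5·1)/12 × 100 = 4.2

4.2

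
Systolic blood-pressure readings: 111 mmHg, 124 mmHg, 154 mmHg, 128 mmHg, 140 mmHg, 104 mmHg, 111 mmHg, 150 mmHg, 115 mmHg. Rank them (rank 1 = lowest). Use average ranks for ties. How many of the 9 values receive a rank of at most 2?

Sorted (ascending): 104, 111, 111, 115, 124, 128, 140, 150, 154
The 2 values of 111 occupy positions 2–3 → average rank (2+3)/2 = 2.5.
Ranks ≤ 2: {1} → 1 value.

1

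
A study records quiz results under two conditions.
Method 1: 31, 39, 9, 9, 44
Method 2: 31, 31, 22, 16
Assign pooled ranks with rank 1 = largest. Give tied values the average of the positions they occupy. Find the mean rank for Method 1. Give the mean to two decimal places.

Sorted (descending): 44, 39, 31, 31, 31, 22, 16, 9, 9
The 3 values of 31 occupy positions 3–5 → average rank 4.
The 2 values of 9 occupy positions 8–9 → average rank (8+9)/2 = 8.5.
Method 1 values → pooled ranks: 31→4, 39→2, 9→8.5, 9→8.5, 44→1
Mean rank = (4 + 2 + 8.5 + 8.5 + 1) / 5 = 4.80

4.80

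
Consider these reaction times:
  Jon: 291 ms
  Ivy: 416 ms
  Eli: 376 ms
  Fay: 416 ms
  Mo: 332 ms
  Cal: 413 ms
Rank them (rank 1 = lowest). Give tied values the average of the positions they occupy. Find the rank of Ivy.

Sorted (ascending): 291, 332, 376, 413, 416, 416
The 2 values of 416 occupy positions 5–6 → average rank (5+6)/2 = 5.5.
Ivy has value 416 ms → rank 5.5.

5.5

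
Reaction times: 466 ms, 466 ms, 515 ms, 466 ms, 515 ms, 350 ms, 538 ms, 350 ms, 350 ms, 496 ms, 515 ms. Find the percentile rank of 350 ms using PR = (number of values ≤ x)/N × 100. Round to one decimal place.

27.3

N = 11.
Strictly below 350: 0. Equal to 350: 3.
PR = 3/11 × 100 = 27.3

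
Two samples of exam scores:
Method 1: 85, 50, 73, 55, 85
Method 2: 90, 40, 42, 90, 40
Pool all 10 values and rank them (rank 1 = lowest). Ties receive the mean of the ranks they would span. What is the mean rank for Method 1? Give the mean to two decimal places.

Sorted (ascending): 40, 40, 42, 50, 55, 73, 85, 85, 90, 90
The 2 values of 40 occupy positions 1–2 → average rank (1+2)/2 = 1.5.
The 2 values of 85 occupy positions 7–8 → average rank (7+8)/2 = 7.5.
The 2 values of 90 occupy positions 9–10 → average rank (9+10)/2 = 9.5.
Method 1 values → pooled ranks: 85→7.5, 50→4, 73→6, 55→5, 85→7.5
Mean rank = (7.5 + 4 + 6 + 5 + 7.5) / 5 = 6.00

6.00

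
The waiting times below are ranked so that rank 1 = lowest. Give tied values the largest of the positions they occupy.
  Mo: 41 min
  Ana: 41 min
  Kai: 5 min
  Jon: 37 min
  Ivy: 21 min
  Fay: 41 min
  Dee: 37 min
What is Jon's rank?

Sorted (ascending): 5, 21, 37, 37, 41, 41, 41
The 2 values of 37 occupy positions 3–4 → each gets rank 4.
The 3 values of 41 occupy positions 5–7 → each gets rank 7.
Jon has value 37 min → rank 4.

4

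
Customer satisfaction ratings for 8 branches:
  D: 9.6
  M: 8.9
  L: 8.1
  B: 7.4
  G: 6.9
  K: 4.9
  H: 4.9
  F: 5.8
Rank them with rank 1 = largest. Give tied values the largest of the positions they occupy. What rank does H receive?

8

Sorted (descending): 9.6, 8.9, 8.1, 7.4, 6.9, 5.8, 4.9, 4.9
The 2 values of 4.9 occupy positions 7–8 → each gets rank 8.
H has value 4.9 → rank 8.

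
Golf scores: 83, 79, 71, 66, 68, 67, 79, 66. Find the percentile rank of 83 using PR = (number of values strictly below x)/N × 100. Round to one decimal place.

N = 8.
Strictly below 83: 7. Equal to 83: 1.
PR = 7/8 × 100 = 87.5

87.5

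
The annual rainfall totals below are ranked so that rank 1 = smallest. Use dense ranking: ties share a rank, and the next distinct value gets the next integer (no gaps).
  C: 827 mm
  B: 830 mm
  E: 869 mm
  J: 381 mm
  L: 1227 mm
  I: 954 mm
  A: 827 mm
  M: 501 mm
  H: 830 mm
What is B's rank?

Sorted (ascending): 381, 501, 827, 827, 830, 830, 869, 954, 1227
The 2 values of 827 share dense rank 3.
The 2 values of 830 share dense rank 4.
Remaining distinct values take the next consecutive integers.
B has value 830 mm → rank 4.

4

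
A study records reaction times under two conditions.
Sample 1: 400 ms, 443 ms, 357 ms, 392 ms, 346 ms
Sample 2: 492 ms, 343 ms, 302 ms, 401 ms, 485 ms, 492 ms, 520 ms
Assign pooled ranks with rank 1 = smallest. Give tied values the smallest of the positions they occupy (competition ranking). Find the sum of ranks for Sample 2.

Sorted (ascending): 302, 343, 346, 357, 392, 400, 401, 443, 485, 492, 492, 520
The 2 values of 492 occupy positions 10–11 → each gets rank 10.
Sample 2 values → pooled ranks: 492→10, 343→2, 302→1, 401→7, 485→9, 492→10, 520→12
Rank sum = 10 + 2 + 1 + 7 + 9 + 10 + 12 = 51

51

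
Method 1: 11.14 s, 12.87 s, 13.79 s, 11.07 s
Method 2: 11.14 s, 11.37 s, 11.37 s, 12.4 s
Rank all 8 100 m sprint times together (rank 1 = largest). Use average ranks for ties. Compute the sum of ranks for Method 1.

Sorted (descending): 13.79, 12.87, 12.4, 11.37, 11.37, 11.14, 11.14, 11.07
The 2 values of 11.37 occupy positions 4–5 → average rank (4+5)/2 = 4.5.
The 2 values of 11.14 occupy positions 6–7 → average rank (6+7)/2 = 6.5.
Method 1 values → pooled ranks: 11.14→6.5, 12.87→2, 13.79→1, 11.07→8
Rank sum = 6.5 + 2 + 1 + 8 = 17.5

17.5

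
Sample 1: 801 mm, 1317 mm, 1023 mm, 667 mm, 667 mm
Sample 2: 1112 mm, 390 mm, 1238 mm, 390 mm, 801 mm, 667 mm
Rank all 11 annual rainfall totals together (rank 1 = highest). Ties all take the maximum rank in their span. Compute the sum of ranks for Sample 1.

29

Sorted (descending): 1317, 1238, 1112, 1023, 801, 801, 667, 667, 667, 390, 390
The 2 values of 801 occupy positions 5–6 → each gets rank 6.
The 3 values of 667 occupy positions 7–9 → each gets rank 9.
The 2 values of 390 occupy positions 10–11 → each gets rank 11.
Sample 1 values → pooled ranks: 801→6, 1317→1, 1023→4, 667→9, 667→9
Rank sum = 6 + 1 + 4 + 9 + 9 = 29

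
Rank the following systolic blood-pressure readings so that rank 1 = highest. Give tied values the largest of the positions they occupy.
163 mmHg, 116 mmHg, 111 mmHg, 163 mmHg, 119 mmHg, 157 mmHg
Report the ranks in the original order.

Sorted (descending): 163, 163, 157, 119, 116, 111
The 2 values of 163 occupy positions 1–2 → each gets rank 2.

2, 5, 6, 2, 4, 3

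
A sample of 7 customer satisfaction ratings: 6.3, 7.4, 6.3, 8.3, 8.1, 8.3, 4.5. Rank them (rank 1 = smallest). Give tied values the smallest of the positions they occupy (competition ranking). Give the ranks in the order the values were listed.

Sorted (ascending): 4.5, 6.3, 6.3, 7.4, 8.1, 8.3, 8.3
The 2 values of 6.3 occupy positions 2–3 → each gets rank 2.
The 2 values of 8.3 occupy positions 6–7 → each gets rank 6.

2, 4, 2, 6, 5, 6, 1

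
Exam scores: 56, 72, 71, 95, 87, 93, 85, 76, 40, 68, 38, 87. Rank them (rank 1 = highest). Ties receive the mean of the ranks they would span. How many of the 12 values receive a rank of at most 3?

Sorted (descending): 95, 93, 87, 87, 85, 76, 72, 71, 68, 56, 40, 38
The 2 values of 87 occupy positions 3–4 → average rank (3+4)/2 = 3.5.
Ranks ≤ 3: {1, 2} → 2 values.

2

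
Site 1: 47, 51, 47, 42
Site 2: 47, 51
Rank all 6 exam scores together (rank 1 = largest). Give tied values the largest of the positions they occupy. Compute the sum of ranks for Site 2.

Sorted (descending): 51, 51, 47, 47, 47, 42
The 2 values of 51 occupy positions 1–2 → each gets rank 2.
The 3 values of 47 occupy positions 3–5 → each gets rank 5.
Site 2 values → pooled ranks: 47→5, 51→2
Rank sum = 5 + 2 = 7

7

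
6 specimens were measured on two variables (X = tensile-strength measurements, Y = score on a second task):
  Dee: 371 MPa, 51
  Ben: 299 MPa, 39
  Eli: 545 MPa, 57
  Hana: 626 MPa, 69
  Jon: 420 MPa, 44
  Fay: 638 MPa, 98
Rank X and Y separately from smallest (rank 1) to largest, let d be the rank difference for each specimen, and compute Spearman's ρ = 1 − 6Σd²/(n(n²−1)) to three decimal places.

Ranks of variable 1: 2, 1, 4, 5, 3, 6
Ranks of variable 2: 3, 1, 4, 5, 2, 6
d = r₁ − r₂: -1, 0, 0, 0, 1, 0
d²: 1, 0, 0, 0, 1, 0; Σd² = 2
ρ = 1 − 6·2/(6·35) = 1 − 12/210 = 0.943

0.943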